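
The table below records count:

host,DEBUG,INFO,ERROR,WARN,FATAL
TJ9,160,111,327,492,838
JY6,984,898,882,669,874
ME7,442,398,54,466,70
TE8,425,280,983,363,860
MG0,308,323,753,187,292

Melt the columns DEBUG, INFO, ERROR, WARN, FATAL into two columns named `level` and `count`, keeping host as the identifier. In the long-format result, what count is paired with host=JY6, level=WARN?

669

Unpivoting turns each (host, wide-column) pair into one long row.
The wide cell at row JY6, column WARN holds 669, so the long row (JY6, WARN) has count=669.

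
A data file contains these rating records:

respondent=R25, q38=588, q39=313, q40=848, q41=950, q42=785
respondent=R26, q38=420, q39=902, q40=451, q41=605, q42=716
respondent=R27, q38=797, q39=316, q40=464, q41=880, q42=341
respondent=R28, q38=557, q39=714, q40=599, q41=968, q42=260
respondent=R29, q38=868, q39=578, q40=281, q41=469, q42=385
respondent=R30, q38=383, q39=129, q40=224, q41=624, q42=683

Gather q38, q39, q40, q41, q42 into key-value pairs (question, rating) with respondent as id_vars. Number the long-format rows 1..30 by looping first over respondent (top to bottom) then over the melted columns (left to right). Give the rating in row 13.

30 rows total (6 × 5). Row 13: index ⌊(13-1)/5⌋ = 2 into respondent → R27; (13-1) mod 5 = 2 into the melted columns → q40.
So row 13 is (R27, q40, 464); rating = 464.

464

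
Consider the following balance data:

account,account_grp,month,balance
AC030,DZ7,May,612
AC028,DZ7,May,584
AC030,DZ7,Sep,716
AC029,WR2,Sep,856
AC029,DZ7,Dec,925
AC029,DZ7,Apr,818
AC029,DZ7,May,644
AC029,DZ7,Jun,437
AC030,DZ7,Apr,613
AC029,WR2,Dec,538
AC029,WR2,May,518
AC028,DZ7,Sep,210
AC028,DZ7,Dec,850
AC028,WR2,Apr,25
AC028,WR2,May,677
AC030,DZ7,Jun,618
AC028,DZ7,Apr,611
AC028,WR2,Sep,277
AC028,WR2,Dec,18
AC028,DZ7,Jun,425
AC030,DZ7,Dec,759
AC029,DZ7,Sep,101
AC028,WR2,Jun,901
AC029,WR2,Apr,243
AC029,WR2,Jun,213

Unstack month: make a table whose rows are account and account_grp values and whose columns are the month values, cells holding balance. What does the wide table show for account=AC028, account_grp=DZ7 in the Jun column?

425

Wide layout: rows indexed by account and account_grp, columns are the 5 distinct month values (May, Sep, Dec, Apr, Jun).
Cell (account=AC028, account_grp=DZ7, month=Jun) draws from the long row where account=AC028, account_grp=DZ7 and month=Jun, which has balance=425.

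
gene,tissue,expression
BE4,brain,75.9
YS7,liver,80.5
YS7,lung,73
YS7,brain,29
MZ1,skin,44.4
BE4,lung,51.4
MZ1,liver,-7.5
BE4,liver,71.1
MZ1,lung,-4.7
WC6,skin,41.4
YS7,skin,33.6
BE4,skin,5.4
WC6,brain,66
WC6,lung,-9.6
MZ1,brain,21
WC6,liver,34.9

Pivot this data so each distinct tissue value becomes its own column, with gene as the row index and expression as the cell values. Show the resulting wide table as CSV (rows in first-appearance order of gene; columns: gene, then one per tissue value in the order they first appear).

gene,brain,liver,lung,skin
BE4,75.9,71.1,51.4,5.4
YS7,29,80.5,73,33.6
MZ1,21,-7.5,-4.7,44.4
WC6,66,34.9,-9.6,41.4

Columns: gene plus the 4 distinct tissue values (brain, liver, lung, skin).
For example, row BE4 column brain takes expression=75.9 from the long row (BE4, brain).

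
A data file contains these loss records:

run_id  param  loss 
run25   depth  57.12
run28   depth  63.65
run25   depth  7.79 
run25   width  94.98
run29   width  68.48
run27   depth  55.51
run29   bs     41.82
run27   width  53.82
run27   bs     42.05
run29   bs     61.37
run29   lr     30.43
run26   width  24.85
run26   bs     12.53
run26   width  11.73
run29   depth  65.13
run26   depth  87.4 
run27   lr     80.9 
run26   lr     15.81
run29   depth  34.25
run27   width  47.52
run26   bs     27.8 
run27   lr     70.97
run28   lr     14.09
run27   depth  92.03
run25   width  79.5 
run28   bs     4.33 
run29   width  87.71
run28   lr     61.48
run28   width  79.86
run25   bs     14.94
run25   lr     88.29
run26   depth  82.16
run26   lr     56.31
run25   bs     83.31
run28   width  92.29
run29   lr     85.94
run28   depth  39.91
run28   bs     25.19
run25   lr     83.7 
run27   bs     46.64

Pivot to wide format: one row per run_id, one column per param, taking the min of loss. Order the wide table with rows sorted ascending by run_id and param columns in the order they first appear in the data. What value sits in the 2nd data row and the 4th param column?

15.81

With rows sorted ascending by run_id, row 2 is run_id=run26. param columns in first-appearance order: depth, width, bs, lr; column 4 is lr.
Long rows with run_id=run26, param=lr: min(15.81, 56.31) = 15.81.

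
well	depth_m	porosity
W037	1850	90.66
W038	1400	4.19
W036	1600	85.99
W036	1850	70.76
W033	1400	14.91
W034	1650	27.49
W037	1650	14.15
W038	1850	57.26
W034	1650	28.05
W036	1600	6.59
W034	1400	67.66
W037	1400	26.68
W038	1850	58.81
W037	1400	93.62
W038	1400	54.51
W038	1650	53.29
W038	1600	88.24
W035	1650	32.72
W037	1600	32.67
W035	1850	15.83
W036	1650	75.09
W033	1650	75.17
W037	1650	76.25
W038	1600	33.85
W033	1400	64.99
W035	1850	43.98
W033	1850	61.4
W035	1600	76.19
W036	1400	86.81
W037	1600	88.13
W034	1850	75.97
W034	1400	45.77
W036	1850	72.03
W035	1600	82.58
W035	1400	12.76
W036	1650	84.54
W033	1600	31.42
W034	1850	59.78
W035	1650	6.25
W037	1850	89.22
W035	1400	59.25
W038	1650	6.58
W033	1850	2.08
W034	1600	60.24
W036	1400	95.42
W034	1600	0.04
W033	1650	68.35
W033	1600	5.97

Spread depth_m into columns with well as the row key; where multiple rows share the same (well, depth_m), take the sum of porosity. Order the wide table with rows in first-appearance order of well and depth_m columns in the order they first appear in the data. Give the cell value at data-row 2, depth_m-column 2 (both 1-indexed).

58.70

With rows in first-appearance order of well, row 2 is well=W038. depth_m columns in first-appearance order: 1850, 1400, 1600, 1650; column 2 is 1400.
Long rows with well=W038, depth_m=1400: 4.19 + 54.51 = 58.70.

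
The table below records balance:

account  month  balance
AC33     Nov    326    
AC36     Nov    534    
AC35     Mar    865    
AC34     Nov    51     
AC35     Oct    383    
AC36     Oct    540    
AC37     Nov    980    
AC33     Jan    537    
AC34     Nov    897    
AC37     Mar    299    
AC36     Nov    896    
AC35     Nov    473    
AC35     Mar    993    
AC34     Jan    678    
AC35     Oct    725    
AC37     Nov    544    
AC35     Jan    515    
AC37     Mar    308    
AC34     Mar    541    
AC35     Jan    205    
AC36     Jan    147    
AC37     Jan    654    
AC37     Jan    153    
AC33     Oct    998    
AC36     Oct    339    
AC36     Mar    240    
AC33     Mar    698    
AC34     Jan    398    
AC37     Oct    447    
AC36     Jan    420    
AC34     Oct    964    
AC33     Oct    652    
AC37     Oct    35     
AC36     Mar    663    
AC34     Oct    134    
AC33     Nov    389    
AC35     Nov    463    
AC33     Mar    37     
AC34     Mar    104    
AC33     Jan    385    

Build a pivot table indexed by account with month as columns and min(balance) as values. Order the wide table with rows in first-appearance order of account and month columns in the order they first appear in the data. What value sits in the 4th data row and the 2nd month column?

104

With rows in first-appearance order of account, row 4 is account=AC34. month columns in first-appearance order: Nov, Mar, Oct, Jan; column 2 is Mar.
Long rows with account=AC34, month=Mar: min(541, 104) = 104.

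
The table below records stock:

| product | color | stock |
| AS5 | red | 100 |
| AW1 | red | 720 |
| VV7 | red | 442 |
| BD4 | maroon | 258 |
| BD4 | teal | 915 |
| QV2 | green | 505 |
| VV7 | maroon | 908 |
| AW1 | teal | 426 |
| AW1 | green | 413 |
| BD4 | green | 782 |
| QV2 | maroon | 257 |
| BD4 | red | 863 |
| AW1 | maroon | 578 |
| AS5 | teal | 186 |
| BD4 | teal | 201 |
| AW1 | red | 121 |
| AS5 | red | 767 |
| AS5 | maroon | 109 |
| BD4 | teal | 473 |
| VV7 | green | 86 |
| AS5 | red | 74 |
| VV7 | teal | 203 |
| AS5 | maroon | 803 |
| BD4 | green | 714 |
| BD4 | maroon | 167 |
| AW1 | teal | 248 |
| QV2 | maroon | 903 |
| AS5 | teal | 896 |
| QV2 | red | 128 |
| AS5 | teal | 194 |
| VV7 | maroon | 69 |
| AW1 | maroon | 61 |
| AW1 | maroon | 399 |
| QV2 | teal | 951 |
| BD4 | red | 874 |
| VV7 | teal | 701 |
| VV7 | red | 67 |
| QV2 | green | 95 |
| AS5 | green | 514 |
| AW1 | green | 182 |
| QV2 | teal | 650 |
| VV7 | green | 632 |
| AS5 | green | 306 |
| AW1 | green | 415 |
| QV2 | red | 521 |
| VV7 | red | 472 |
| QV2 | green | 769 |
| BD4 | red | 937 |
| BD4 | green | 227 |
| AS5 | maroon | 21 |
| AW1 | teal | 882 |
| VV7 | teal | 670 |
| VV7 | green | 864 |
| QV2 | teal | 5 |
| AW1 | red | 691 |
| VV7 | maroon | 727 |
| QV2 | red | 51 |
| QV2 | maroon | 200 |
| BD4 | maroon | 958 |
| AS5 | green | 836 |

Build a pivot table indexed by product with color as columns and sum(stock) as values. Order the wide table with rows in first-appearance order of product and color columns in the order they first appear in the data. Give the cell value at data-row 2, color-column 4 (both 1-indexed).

1010

With rows in first-appearance order of product, row 2 is product=AW1. color columns in first-appearance order: red, maroon, teal, green; column 4 is green.
Long rows with product=AW1, color=green: 413 + 182 + 415 = 1010.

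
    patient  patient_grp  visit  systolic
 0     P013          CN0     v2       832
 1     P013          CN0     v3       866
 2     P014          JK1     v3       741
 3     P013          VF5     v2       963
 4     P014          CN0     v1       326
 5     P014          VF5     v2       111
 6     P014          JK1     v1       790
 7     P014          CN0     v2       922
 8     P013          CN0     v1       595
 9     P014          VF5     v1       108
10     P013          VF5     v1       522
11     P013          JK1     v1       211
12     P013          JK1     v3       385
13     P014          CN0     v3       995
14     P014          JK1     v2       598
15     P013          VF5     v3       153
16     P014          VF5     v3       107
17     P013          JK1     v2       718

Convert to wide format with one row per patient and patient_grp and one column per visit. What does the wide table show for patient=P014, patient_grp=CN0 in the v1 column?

326

Wide layout: rows indexed by patient and patient_grp, columns are the 3 distinct visit values (v2, v3, v1).
Cell (patient=P014, patient_grp=CN0, visit=v1) draws from the long row where patient=P014, patient_grp=CN0 and visit=v1, which has systolic=326.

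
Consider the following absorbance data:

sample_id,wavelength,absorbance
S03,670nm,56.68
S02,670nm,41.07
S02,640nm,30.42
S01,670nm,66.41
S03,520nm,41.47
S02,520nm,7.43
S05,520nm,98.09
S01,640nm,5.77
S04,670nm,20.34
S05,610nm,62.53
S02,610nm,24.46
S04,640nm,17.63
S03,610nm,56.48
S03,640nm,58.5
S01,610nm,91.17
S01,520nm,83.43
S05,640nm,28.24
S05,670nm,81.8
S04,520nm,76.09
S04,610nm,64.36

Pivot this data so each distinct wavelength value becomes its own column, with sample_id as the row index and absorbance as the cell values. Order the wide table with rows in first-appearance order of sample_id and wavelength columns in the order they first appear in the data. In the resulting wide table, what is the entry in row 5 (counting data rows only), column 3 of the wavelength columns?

With rows in first-appearance order of sample_id, row 5 is sample_id=S04. wavelength columns in first-appearance order: 670nm, 640nm, 520nm, 610nm; column 3 is 520nm.
Long rows with sample_id=S04, wavelength=520nm: absorbance = 76.09.

76.09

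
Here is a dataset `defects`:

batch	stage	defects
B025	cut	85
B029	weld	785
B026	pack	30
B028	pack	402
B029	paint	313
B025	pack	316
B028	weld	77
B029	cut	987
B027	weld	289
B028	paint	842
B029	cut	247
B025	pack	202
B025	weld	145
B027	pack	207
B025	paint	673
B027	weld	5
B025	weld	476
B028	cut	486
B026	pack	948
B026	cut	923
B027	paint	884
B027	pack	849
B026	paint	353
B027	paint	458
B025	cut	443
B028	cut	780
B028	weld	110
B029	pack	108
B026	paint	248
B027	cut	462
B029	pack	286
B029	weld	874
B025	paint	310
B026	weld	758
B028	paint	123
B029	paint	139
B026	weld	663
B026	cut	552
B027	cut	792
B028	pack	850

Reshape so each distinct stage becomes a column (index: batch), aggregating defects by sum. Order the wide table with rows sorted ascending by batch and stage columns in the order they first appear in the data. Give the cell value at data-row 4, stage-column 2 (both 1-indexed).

187

With rows sorted ascending by batch, row 4 is batch=B028. stage columns in first-appearance order: cut, weld, pack, paint; column 2 is weld.
Long rows with batch=B028, stage=weld: 77 + 110 = 187.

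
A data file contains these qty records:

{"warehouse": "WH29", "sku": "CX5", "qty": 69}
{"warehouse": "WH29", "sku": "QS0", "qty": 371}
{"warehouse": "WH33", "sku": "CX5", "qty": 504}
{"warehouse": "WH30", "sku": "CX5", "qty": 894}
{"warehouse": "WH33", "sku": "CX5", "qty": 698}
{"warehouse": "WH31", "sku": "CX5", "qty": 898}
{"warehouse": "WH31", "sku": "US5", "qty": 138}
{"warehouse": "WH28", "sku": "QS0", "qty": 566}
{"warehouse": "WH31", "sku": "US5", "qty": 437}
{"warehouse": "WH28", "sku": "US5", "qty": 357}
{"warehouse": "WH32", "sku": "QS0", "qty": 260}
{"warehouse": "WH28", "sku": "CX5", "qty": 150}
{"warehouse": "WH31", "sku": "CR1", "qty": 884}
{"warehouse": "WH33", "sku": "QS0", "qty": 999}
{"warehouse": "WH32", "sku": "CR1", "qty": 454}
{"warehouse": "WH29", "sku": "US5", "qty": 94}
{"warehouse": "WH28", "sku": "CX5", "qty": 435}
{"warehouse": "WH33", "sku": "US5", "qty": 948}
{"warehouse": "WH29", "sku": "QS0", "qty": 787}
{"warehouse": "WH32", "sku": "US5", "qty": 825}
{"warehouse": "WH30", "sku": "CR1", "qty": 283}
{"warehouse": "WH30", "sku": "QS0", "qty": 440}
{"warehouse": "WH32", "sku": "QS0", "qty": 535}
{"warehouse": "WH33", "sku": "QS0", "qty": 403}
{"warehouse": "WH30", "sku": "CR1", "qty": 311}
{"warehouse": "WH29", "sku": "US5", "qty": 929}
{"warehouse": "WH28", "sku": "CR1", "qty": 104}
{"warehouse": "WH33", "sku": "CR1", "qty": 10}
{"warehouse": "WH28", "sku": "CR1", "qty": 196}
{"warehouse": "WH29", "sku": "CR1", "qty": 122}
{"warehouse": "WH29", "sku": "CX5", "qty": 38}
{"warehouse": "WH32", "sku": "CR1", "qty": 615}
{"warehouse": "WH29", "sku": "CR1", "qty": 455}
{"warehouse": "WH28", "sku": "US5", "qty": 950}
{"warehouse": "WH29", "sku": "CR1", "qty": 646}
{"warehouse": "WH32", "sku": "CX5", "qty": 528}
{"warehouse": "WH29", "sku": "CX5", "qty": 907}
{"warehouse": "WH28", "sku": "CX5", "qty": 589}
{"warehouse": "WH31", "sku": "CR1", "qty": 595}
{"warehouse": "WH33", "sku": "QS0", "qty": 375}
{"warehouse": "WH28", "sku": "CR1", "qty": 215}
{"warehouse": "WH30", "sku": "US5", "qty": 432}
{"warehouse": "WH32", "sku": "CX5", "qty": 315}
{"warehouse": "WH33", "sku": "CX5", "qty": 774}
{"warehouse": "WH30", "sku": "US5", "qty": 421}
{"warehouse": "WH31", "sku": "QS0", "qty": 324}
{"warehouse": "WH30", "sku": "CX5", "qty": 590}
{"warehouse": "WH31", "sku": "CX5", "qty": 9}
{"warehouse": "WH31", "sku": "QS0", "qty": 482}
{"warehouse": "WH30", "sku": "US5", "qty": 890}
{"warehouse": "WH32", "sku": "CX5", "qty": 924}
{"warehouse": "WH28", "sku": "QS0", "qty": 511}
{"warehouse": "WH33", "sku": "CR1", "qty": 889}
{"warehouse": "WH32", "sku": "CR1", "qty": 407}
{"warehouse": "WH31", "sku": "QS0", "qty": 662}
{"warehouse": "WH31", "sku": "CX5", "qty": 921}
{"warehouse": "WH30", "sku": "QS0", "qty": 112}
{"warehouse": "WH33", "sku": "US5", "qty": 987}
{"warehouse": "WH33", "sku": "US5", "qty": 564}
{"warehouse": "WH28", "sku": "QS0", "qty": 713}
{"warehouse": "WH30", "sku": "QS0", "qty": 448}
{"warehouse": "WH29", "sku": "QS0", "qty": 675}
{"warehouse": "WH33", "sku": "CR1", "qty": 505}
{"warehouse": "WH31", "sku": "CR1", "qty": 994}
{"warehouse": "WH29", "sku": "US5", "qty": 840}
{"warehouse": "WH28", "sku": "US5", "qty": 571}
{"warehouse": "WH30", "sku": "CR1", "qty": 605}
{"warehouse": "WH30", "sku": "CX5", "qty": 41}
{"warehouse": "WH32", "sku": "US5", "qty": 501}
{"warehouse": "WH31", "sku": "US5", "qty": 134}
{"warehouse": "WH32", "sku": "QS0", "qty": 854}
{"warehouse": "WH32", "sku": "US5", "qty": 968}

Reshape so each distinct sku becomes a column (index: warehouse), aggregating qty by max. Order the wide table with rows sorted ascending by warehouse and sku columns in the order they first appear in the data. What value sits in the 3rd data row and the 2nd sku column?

With rows sorted ascending by warehouse, row 3 is warehouse=WH30. sku columns in first-appearance order: CX5, QS0, US5, CR1; column 2 is QS0.
Long rows with warehouse=WH30, sku=QS0: max(440, 112, 448) = 448.

448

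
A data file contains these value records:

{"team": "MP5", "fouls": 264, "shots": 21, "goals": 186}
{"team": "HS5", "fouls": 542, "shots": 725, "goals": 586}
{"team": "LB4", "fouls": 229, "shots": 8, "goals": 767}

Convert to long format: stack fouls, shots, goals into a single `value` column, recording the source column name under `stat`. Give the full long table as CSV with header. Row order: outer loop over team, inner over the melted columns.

Each (team, column) pair becomes one row: 3 × 3 = 9 rows.
For example, (MP5, fouls) → value=264.

team,stat,value
MP5,fouls,264
MP5,shots,21
MP5,goals,186
HS5,fouls,542
HS5,shots,725
HS5,goals,586
LB4,fouls,229
LB4,shots,8
LB4,goals,767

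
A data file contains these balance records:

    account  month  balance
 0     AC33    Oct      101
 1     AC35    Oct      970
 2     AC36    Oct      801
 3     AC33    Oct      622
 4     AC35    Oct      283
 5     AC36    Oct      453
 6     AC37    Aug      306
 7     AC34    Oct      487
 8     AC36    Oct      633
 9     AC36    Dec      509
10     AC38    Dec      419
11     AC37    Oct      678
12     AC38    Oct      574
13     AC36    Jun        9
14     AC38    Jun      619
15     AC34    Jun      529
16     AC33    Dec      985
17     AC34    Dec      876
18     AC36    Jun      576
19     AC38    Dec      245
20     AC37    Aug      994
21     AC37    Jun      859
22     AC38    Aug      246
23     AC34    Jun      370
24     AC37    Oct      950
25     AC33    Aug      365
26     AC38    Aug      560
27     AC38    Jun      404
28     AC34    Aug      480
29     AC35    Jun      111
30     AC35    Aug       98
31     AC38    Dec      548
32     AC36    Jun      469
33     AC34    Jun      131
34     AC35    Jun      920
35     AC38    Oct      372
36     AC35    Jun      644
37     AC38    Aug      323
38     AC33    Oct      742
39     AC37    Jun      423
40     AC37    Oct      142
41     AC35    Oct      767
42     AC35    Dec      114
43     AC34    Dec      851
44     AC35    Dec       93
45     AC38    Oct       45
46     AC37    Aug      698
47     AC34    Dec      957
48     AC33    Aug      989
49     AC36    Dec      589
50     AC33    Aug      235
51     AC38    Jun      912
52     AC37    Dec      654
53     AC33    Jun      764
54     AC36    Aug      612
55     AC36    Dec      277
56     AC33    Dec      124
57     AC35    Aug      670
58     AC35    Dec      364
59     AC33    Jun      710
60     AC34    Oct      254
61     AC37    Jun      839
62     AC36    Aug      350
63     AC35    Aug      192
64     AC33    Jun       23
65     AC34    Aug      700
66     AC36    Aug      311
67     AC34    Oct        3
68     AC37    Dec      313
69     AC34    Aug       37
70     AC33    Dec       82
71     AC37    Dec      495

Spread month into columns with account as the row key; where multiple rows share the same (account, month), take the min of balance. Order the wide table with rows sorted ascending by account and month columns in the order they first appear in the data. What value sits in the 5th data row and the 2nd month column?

With rows sorted ascending by account, row 5 is account=AC37. month columns in first-appearance order: Oct, Aug, Dec, Jun; column 2 is Aug.
Long rows with account=AC37, month=Aug: min(306, 994, 698) = 306.

306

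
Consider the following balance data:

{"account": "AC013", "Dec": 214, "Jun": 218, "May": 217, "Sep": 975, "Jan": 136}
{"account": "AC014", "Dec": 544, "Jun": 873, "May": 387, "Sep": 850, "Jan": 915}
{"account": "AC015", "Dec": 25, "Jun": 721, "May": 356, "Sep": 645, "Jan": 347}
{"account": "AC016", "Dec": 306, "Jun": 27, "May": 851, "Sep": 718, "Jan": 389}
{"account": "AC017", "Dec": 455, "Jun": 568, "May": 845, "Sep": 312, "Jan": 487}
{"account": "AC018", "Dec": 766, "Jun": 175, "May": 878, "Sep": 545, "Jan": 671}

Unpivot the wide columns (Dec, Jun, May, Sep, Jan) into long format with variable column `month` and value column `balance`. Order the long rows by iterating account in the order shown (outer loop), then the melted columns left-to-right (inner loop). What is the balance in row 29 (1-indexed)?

545

30 rows total (6 × 5). Row 29: index ⌊(29-1)/5⌋ = 5 into account → AC018; (29-1) mod 5 = 3 into the melted columns → Sep.
So row 29 is (AC018, Sep, 545); balance = 545.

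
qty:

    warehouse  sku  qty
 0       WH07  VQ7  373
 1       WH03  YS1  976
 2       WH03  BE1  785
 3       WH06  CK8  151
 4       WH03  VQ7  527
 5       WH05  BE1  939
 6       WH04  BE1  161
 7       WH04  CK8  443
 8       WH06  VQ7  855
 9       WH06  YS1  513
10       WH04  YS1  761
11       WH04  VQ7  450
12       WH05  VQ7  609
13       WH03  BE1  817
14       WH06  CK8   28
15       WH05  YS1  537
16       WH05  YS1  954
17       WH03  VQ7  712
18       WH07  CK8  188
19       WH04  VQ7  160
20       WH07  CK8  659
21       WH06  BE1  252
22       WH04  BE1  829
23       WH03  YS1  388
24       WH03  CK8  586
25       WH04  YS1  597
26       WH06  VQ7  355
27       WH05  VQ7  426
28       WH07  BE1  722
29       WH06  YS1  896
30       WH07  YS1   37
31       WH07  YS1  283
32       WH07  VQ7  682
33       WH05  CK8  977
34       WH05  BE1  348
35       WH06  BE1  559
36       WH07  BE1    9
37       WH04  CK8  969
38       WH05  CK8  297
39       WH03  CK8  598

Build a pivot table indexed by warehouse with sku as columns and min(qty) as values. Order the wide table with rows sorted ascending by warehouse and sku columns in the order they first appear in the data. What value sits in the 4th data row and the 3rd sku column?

252

With rows sorted ascending by warehouse, row 4 is warehouse=WH06. sku columns in first-appearance order: VQ7, YS1, BE1, CK8; column 3 is BE1.
Long rows with warehouse=WH06, sku=BE1: min(252, 559) = 252.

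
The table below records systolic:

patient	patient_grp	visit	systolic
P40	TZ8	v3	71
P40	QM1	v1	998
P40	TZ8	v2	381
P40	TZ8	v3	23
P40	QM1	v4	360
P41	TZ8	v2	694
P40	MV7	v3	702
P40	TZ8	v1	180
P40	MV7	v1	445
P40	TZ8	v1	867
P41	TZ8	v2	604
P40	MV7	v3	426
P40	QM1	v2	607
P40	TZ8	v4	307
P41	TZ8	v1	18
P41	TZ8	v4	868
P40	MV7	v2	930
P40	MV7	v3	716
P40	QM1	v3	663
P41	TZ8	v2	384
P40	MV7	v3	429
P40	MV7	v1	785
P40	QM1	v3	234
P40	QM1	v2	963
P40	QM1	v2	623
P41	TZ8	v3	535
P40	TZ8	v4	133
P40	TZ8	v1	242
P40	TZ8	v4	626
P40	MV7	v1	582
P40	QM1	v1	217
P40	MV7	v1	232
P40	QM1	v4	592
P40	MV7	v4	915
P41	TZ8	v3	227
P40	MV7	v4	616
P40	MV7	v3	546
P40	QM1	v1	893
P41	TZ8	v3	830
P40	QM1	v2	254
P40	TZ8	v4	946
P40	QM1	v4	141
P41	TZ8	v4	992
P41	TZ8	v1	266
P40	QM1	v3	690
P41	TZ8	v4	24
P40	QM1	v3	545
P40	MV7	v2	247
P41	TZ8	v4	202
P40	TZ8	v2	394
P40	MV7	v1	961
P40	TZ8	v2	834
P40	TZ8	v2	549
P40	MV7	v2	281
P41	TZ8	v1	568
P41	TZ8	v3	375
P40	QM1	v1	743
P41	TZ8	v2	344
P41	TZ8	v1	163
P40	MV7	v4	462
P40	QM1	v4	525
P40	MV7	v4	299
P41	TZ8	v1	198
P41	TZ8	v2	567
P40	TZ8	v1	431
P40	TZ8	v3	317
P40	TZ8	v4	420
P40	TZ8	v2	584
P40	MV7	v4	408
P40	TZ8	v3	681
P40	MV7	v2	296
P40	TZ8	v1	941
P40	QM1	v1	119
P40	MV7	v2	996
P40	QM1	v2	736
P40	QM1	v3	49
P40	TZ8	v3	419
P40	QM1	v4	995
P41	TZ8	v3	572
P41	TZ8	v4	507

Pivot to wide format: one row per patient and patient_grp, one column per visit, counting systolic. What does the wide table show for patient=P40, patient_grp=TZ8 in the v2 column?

5

Rows with patient=P40, patient_grp=TZ8 and visit=v2: systolic values are 381, 394, 834, 549, 584.
5 rows match — count = 5.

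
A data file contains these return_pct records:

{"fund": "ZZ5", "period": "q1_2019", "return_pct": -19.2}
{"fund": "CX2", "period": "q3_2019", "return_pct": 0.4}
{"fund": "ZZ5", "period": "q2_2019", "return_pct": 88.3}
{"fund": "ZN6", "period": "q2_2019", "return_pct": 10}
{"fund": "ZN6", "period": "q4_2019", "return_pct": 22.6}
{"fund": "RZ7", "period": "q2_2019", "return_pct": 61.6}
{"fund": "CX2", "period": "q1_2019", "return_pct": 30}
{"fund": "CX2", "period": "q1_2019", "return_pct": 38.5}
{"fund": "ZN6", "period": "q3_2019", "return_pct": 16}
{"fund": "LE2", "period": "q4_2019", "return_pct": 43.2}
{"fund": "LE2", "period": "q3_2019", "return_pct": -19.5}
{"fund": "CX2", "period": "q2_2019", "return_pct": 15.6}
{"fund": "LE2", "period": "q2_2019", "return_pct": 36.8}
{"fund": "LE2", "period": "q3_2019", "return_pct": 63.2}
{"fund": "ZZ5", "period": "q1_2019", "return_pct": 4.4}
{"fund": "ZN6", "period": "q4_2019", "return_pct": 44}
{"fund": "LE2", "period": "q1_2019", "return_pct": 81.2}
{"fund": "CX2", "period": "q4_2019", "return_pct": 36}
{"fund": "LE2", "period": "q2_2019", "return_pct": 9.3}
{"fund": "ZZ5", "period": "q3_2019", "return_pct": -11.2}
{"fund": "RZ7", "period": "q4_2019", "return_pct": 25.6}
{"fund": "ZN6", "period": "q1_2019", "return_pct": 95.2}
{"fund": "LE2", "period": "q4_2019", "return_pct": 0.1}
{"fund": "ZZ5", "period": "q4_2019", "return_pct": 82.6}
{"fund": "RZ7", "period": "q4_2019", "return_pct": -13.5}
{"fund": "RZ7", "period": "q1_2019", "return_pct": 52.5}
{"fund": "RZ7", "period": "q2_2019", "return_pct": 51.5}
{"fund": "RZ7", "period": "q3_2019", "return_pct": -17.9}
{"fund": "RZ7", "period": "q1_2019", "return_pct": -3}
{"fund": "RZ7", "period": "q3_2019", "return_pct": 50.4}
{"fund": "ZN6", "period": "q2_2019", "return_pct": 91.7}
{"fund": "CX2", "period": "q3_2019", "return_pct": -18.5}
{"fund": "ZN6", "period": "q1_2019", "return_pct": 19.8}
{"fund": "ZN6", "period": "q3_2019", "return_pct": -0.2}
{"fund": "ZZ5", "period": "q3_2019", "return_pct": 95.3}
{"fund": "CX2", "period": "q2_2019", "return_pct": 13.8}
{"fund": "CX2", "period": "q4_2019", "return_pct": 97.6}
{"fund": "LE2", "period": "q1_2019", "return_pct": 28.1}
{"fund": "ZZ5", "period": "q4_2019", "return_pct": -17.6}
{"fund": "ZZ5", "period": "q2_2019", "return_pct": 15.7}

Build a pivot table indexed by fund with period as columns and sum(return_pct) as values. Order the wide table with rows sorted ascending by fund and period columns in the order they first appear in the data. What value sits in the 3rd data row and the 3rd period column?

With rows sorted ascending by fund, row 3 is fund=RZ7. period columns in first-appearance order: q1_2019, q3_2019, q2_2019, q4_2019; column 3 is q2_2019.
Long rows with fund=RZ7, period=q2_2019: 61.6 + 51.5 = 113.1.

113.1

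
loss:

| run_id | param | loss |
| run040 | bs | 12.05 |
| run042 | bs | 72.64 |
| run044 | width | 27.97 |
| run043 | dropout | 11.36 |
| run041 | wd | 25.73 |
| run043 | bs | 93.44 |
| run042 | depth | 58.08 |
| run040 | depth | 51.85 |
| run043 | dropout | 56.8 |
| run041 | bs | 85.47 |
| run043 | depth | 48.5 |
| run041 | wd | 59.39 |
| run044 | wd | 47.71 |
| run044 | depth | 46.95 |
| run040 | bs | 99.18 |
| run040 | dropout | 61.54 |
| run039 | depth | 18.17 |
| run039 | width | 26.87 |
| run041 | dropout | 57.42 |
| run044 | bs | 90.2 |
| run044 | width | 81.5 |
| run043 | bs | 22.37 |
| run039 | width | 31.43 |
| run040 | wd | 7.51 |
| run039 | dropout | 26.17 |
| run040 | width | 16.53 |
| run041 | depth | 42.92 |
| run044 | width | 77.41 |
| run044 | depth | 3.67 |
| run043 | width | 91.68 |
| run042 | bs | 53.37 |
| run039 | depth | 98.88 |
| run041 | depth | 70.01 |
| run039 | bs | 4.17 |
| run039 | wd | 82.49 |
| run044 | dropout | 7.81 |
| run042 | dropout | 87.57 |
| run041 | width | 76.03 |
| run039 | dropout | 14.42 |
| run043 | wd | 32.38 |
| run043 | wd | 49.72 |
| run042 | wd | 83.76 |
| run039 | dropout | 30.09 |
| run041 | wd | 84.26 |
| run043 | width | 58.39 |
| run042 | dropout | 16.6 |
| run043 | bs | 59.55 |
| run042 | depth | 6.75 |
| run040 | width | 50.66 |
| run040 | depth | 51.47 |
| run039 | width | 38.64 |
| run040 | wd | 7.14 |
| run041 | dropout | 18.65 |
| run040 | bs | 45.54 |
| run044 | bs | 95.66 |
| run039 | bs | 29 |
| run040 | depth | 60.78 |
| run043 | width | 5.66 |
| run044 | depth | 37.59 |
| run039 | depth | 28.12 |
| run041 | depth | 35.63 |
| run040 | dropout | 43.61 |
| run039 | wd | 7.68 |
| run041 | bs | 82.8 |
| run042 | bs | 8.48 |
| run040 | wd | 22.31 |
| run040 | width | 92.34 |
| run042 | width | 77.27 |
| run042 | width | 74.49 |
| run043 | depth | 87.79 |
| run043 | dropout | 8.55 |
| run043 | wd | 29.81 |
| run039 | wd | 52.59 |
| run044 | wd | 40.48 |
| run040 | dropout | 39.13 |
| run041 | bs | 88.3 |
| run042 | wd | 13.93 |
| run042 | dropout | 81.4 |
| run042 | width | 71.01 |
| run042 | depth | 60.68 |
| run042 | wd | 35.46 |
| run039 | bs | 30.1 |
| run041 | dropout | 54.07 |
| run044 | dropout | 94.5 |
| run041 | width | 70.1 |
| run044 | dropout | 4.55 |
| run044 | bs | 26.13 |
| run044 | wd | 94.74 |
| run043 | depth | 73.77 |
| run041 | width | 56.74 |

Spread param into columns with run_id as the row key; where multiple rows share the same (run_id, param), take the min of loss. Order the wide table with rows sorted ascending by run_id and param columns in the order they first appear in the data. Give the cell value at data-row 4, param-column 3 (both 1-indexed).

16.6

With rows sorted ascending by run_id, row 4 is run_id=run042. param columns in first-appearance order: bs, width, dropout, wd, depth; column 3 is dropout.
Long rows with run_id=run042, param=dropout: min(87.57, 16.6, 81.4) = 16.6.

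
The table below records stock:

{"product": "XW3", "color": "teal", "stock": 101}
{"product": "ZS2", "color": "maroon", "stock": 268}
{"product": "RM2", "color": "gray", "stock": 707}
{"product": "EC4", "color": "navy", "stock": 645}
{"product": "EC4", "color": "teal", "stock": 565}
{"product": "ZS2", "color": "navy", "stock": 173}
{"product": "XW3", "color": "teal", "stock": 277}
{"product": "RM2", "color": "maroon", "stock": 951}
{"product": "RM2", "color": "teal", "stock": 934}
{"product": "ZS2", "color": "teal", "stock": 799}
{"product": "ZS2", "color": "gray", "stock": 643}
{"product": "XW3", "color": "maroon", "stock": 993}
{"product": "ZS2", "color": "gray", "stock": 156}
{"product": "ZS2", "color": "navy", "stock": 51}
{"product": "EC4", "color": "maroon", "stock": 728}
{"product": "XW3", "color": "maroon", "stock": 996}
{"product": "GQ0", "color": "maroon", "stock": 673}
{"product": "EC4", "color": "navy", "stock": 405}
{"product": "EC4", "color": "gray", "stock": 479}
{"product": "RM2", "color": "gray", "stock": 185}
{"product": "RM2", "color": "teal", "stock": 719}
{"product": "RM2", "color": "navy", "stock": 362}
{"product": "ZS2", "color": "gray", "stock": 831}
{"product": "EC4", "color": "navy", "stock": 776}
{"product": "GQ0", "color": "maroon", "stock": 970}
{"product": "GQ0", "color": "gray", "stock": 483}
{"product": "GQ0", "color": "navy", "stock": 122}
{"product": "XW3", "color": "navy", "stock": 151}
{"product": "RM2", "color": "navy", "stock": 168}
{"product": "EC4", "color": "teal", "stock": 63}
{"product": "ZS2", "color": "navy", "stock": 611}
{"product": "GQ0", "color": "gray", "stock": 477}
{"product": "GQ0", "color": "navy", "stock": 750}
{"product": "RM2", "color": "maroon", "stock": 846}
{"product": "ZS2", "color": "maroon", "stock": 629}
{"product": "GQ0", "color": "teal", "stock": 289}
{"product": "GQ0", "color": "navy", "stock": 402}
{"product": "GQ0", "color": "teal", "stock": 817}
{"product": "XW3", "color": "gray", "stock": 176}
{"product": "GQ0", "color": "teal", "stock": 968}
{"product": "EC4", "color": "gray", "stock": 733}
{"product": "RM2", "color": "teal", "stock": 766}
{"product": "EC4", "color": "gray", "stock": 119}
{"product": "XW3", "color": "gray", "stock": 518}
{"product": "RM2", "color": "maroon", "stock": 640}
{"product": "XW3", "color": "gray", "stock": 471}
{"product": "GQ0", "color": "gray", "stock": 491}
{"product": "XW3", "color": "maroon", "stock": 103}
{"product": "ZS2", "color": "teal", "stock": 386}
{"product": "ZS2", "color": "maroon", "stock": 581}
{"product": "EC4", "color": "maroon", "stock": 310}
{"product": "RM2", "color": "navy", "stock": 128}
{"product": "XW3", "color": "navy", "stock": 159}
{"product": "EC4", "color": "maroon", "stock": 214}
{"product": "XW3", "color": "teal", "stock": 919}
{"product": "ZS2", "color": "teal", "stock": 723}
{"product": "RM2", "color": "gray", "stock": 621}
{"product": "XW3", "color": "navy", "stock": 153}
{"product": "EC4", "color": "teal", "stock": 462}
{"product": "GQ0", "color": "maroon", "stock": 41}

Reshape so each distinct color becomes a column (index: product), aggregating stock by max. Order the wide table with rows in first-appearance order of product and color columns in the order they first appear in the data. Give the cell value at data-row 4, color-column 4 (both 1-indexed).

With rows in first-appearance order of product, row 4 is product=EC4. color columns in first-appearance order: teal, maroon, gray, navy; column 4 is navy.
Long rows with product=EC4, color=navy: max(645, 405, 776) = 776.

776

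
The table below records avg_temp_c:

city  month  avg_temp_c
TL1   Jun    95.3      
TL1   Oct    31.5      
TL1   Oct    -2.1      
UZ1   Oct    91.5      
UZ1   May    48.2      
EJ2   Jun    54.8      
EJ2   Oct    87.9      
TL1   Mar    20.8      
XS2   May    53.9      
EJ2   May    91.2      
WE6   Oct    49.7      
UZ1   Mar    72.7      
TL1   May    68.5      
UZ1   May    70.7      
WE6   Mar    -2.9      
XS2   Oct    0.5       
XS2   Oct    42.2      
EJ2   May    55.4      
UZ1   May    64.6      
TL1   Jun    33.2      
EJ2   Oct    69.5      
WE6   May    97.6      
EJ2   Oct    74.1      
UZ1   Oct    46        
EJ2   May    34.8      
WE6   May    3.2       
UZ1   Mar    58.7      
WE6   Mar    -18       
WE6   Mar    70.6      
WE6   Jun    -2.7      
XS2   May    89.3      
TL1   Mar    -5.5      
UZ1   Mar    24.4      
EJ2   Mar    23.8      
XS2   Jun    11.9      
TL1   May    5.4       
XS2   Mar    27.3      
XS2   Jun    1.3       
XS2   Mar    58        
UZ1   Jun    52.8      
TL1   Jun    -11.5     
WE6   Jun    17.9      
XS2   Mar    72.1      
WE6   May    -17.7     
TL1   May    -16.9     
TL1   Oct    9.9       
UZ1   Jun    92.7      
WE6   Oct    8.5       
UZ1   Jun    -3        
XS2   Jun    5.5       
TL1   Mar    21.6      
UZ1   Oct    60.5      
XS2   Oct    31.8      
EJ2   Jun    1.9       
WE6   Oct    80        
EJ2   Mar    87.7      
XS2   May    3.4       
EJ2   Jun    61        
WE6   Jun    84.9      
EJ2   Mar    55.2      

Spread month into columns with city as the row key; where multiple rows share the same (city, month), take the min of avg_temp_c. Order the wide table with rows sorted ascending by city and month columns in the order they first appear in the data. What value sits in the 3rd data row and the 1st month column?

With rows sorted ascending by city, row 3 is city=UZ1. month columns in first-appearance order: Jun, Oct, May, Mar; column 1 is Jun.
Long rows with city=UZ1, month=Jun: min(52.8, 92.7, -3) = -3.

-3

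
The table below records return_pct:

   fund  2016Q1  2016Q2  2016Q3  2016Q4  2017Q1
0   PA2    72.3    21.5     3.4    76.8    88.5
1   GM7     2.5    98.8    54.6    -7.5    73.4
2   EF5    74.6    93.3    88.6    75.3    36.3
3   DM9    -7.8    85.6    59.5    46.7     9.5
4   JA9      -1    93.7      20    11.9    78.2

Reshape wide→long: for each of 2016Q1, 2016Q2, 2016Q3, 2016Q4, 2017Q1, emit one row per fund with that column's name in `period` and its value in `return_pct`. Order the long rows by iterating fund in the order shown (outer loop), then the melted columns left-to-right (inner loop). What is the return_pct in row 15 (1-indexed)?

25 rows total (5 × 5). Row 15: index ⌊(15-1)/5⌋ = 2 into fund → EF5; (15-1) mod 5 = 4 into the melted columns → 2017Q1.
So row 15 is (EF5, 2017Q1, 36.3); return_pct = 36.3.

36.3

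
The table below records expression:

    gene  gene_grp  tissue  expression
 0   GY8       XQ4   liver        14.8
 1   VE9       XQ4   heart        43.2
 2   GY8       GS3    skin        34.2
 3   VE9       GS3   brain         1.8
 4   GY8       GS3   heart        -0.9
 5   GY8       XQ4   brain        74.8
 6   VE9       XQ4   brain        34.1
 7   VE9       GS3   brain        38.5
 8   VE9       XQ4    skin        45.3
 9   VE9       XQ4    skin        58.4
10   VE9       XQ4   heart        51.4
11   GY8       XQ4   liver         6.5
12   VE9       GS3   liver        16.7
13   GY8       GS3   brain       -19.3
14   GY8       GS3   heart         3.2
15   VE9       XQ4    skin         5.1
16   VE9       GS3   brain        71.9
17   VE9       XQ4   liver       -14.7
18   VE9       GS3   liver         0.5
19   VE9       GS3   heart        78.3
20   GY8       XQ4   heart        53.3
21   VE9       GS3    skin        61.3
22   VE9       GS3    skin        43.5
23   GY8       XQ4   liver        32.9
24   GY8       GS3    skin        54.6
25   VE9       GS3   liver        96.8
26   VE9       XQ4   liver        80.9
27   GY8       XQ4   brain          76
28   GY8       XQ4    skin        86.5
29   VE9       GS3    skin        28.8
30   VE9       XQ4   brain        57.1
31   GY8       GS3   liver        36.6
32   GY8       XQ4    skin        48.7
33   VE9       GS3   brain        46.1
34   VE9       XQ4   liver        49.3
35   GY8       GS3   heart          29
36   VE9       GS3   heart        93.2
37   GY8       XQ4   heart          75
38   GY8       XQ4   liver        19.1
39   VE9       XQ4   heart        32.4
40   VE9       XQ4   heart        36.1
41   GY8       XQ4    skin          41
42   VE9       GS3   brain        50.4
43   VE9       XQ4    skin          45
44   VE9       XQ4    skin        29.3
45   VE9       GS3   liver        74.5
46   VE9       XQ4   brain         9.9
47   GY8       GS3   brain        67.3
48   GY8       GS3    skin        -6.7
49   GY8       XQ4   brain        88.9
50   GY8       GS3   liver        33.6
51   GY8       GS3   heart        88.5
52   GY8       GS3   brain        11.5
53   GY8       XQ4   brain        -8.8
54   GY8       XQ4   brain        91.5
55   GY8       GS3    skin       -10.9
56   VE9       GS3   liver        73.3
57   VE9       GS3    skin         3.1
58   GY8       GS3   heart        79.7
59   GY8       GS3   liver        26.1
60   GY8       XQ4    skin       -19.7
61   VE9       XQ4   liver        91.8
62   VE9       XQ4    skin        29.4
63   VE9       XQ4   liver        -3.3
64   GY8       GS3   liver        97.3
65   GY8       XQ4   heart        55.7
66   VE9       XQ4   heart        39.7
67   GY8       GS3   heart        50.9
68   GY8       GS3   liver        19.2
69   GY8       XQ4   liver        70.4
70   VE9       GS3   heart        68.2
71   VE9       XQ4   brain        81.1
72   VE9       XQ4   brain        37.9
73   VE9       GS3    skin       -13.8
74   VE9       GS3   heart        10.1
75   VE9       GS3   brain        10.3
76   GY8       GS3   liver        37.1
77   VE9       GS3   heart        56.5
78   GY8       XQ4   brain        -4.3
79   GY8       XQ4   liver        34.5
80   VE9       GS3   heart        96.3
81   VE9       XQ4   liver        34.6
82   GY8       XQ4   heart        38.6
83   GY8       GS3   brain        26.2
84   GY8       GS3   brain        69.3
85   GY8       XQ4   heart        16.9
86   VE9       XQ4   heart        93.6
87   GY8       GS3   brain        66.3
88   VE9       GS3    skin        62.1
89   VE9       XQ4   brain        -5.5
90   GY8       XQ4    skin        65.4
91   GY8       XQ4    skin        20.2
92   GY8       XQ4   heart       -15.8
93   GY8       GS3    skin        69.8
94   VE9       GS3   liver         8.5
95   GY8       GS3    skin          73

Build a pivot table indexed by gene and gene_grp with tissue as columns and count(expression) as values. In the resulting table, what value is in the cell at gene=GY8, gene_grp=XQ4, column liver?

6

Rows with gene=GY8, gene_grp=XQ4 and tissue=liver: expression values are 14.8, 6.5, 32.9, 19.1, 70.4, 34.5.
6 rows match — count = 6.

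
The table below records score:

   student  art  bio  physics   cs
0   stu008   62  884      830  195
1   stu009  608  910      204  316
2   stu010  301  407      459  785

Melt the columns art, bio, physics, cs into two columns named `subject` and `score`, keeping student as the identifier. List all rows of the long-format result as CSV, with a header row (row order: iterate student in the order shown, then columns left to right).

Each (student, column) pair becomes one row: 3 × 4 = 12 rows.
For example, (stu008, art) → score=62.

student,subject,score
stu008,art,62
stu008,bio,884
stu008,physics,830
stu008,cs,195
stu009,art,608
stu009,bio,910
stu009,physics,204
stu009,cs,316
stu010,art,301
stu010,bio,407
stu010,physics,459
stu010,cs,785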